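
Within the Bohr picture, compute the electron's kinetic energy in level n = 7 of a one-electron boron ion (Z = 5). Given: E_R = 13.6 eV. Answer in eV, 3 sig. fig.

6.94 eV

For a Coulomb orbit the virial theorem gives K = −E_n.
E_n = −E_R·Z²/n², so K = E_R·Z²/n² = 13.6 × 5²/7² = 6.94 eV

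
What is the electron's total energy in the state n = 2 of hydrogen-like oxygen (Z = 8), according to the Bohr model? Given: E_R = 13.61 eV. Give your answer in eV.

E_n = −E_R·Z²/n² = −13.61 × 8²/2² = -217.8 eV

-217.8 eV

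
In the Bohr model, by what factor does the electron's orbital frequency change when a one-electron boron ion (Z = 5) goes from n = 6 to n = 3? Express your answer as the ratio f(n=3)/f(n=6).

8

f ∝ Z^2 · n^-3; with Z fixed, f ∝ n^-3.
f(n=3)/f(n=6) = (3/6)^-3 = 8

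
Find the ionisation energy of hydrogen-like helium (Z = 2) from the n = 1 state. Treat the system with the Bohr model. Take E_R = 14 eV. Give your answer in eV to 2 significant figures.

E_n = −E_R·Z²/n² = −14 × 2²/1² eV = -56 eV
Ionisation energy = −E_n = 56 eV

56 eV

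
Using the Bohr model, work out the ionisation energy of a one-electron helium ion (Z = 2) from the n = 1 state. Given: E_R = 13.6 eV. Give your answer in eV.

E_n = −E_R·Z²/n² = −13.6 × 2²/1² eV = -54.4 eV
Ionisation energy = −E_n = 54.4 eV

54.4 eV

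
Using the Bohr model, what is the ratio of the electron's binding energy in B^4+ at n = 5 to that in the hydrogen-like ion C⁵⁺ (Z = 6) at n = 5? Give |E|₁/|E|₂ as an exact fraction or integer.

|E| ∝ Z^2 · n^-2
|E|₁/|E|₂ = (5/6)^2 · (5/5)^-2 = 25/36

25/36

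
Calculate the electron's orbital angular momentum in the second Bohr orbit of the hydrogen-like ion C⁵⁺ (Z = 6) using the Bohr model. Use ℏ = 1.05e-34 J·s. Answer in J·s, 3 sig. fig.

L_n = nℏ = 2 × 1.05e-34 = 2.10e-34 J·s

2.10e-34 J·s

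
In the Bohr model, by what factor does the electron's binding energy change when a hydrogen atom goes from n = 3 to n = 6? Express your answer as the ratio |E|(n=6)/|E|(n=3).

|E| ∝ Z^2 · n^-2; with Z fixed, |E| ∝ n^-2.
|E|(n=6)/|E|(n=3) = (6/3)^-2 = 1/4

1/4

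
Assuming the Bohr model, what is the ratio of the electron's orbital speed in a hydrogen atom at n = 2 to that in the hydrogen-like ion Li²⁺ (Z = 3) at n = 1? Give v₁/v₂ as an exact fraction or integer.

1/6

v ∝ Z^1 · n^-1
v₁/v₂ = (1/3)^1 · (2/1)^-1 = 1/6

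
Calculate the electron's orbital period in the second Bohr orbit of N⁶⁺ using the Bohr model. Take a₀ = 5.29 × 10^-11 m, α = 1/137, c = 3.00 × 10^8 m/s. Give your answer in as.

24.8 as

r = n²a₀/Z = 2²·5.29 × 10^-11/7 = 3.02 × 10^-11 m
v = Zαc/n = 7·0.00730·3.00 × 10^8/2 = 7.66 × 10^6 m/s
T = 2πr/v = 2.48 × 10^-17 s = 24.8 as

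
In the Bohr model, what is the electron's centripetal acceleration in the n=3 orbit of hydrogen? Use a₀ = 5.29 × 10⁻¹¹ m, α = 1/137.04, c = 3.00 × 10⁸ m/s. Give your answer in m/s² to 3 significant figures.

1.12 × 10²¹ m/s²

r = n²a₀/Z = 4.76 × 10⁻¹⁰ m, v = Zαc/n = 7.30 × 10⁵ m/s
a = v²/r = (7.30 × 10⁵)² / 4.76 × 10⁻¹⁰ = 1.12 × 10²¹ m/s²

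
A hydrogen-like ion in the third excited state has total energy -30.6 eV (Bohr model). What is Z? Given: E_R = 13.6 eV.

6

E_n = −E_R Z²/n² ⇒ Z² = −E_n n²/E_R = 30.6 × 4² / 13.6 ≈ 36.00
Z = 6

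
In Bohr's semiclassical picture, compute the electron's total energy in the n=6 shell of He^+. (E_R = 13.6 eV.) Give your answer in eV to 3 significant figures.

-1.51 eV

E_n = −E_R·Z²/n² = −13.6 × 2²/6² = -1.51 eV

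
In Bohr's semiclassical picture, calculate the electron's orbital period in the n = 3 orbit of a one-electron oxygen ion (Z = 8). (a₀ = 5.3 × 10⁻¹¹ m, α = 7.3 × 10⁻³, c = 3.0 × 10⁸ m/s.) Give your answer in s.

r = n²a₀/Z = 3²·5.3 × 10⁻¹¹/8 = 6.0 × 10⁻¹¹ m
v = Zαc/n = 8·0.0073·3.0 × 10⁸/3 = 5.8 × 10⁶ m/s
T = 2πr/v = 6.4 × 10⁻¹⁷ s

6.4 × 10⁻¹⁷ s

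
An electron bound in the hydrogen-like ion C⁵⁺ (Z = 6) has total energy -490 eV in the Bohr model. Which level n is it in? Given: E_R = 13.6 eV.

1

E_n = −E_R Z²/n² ⇒ n² = E_R Z²/(−E_n) = 13.6 × 6² / 490 ≈ 1.00
n = 1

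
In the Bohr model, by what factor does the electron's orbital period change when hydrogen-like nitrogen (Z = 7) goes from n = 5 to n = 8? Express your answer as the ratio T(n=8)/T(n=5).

512/125

T ∝ Z^-2 · n^3; with Z fixed, T ∝ n^3.
T(n=8)/T(n=5) = (8/5)^3 = 512/125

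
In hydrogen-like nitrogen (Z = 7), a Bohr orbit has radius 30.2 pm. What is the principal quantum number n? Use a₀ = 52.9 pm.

2

r_n = n²a₀/Z ⇒ n² = rZ/a₀ = 30.2 × 7 / 52.9 ≈ 4.00
n = 2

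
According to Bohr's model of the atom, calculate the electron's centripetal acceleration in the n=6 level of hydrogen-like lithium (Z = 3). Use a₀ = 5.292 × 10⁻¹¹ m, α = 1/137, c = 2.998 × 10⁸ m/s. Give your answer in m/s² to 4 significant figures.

r = n²a₀/Z = 6.350 × 10⁻¹⁰ m, v = Zαc/n = 1.094 × 10⁶ m/s
a = v²/r = (1.094 × 10⁶)² / 6.350 × 10⁻¹⁰ = 1.885 × 10²¹ m/s²

1.885 × 10²¹ m/s²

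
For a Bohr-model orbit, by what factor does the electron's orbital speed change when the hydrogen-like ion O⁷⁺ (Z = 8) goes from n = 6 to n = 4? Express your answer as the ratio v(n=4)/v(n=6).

v ∝ Z^1 · n^-1; with Z fixed, v ∝ n^-1.
v(n=4)/v(n=6) = (4/6)^-1 = 3/2

3/2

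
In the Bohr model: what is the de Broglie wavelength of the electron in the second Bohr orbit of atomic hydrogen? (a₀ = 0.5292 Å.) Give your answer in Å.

6.650 Å

The Bohr quantisation condition is nλ = 2πr_n.
r_n = n²a₀/Z = 2.117 Å
λ = 2πr_n/n = 2π·2.117/2 = 6.650 Å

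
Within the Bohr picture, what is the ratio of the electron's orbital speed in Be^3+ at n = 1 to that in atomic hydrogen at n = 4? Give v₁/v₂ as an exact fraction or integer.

16

v ∝ Z^1 · n^-1
v₁/v₂ = (4/1)^1 · (1/4)^-1 = 16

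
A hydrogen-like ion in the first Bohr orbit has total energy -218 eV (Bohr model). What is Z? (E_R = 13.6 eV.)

E_n = −E_R Z²/n² ⇒ Z² = −E_n n²/E_R = 218 × 1² / 13.6 ≈ 16.03
Z = 4

4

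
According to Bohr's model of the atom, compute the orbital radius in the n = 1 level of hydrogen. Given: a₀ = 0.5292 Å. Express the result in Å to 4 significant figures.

0.5292 Å

r_n = n²a₀/Z = 1² × 0.5292 / 1
    = 1 × 0.5292 / 1 = 0.5292 Å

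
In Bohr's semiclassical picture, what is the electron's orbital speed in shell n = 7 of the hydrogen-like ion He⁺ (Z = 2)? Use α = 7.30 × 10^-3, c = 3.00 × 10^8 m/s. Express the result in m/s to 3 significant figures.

v_n = Zαc/n = 2 × 0.00730 × 3.00 × 10^8 / 7
    = 6.26 × 10^5 m/s

6.26 × 10^5 m/s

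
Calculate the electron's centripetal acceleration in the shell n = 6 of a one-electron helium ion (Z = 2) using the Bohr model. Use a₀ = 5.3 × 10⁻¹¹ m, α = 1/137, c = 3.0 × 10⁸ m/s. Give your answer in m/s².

5.6 × 10²⁰ m/s²

r = n²a₀/Z = 9.5 × 10⁻¹⁰ m, v = Zαc/n = 7.3 × 10⁵ m/s
a = v²/r = (7.3 × 10⁵)² / 9.5 × 10⁻¹⁰ = 5.6 × 10²⁰ m/s²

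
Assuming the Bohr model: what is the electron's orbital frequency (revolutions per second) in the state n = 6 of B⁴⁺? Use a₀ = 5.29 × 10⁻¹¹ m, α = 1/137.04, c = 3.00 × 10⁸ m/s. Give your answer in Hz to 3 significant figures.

r = n²a₀/Z = 3.81 × 10⁻¹⁰ m, v = Zαc/n = 1.82 × 10⁶ m/s
f = v/(2πr) = 7.62 × 10¹⁴ Hz

7.62 × 10¹⁴ Hz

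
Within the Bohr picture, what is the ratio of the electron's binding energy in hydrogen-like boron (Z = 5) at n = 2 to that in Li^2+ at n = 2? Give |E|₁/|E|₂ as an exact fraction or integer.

25/9

|E| ∝ Z^2 · n^-2
|E|₁/|E|₂ = (5/3)^2 · (2/2)^-2 = 25/9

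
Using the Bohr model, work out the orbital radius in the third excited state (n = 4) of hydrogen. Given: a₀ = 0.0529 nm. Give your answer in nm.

r_n = n²a₀/Z = 4² × 0.0529 / 1
    = 16 × 0.0529 / 1 = 0.846 nm

0.846 nm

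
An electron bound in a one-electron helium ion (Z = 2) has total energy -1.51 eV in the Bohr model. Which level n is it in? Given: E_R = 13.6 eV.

E_n = −E_R Z²/n² ⇒ n² = E_R Z²/(−E_n) = 13.6 × 2² / 1.51 ≈ 36.03
n = 6

6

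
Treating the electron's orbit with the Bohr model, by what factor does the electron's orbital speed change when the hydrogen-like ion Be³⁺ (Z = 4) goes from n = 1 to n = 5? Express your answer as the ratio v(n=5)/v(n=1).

v ∝ Z^1 · n^-1; with Z fixed, v ∝ n^-1.
v(n=5)/v(n=1) = (5/1)^-1 = 1/5

1/5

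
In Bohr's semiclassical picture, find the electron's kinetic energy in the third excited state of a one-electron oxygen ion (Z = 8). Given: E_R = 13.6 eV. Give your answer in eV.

For a Coulomb orbit the virial theorem gives K = −E_n.
E_n = −E_R·Z²/n², so K = E_R·Z²/n² = 13.6 × 8²/4² = 54.4 eV

54.4 eV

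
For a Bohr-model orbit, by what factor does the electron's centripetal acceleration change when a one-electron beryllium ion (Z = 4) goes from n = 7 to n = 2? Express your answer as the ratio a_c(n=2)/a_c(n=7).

a_c ∝ Z^3 · n^-4; with Z fixed, a_c ∝ n^-4.
a_c(n=2)/a_c(n=7) = (2/7)^-4 = 2401/16

2401/16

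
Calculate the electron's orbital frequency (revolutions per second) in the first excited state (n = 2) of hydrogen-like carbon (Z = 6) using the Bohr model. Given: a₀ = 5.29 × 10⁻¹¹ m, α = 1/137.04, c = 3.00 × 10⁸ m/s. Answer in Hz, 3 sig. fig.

r = n²a₀/Z = 3.53 × 10⁻¹¹ m, v = Zαc/n = 6.57 × 10⁶ m/s
f = v/(2πr) = 2.96 × 10¹⁶ Hz

2.96 × 10¹⁶ Hz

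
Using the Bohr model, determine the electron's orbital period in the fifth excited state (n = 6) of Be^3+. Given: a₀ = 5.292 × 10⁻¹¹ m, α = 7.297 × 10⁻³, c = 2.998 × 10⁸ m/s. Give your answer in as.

2052 as

r = n²a₀/Z = 6²·5.292 × 10⁻¹¹/4 = 4.763 × 10⁻¹⁰ m
v = Zαc/n = 4·0.007297·2.998 × 10⁸/6 = 1.458 × 10⁶ m/s
T = 2πr/v = 2.052 × 10⁻¹⁵ s = 2052 as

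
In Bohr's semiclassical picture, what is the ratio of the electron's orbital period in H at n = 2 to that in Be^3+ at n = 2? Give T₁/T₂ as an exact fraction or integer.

16

T ∝ Z^-2 · n^3
T₁/T₂ = (1/4)^-2 · (2/2)^3 = 16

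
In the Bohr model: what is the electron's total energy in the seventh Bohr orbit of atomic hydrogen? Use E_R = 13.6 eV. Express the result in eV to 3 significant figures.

-0.278 eV

E_n = −E_R·Z²/n² = −13.6 × 1²/7² = -0.278 eV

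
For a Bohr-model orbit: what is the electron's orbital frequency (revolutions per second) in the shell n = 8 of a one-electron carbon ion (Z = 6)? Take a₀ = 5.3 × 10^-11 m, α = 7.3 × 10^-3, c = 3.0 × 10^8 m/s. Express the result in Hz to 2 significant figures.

r = n²a₀/Z = 5.7 × 10^-10 m, v = Zαc/n = 1.6 × 10^6 m/s
f = v/(2πr) = 4.6 × 10^14 Hz

4.6 × 10^14 Hz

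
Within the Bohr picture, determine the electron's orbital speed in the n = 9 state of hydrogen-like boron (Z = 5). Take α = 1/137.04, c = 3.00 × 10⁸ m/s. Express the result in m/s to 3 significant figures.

v_n = Zαc/n = 5 × 0.00730 × 3.00 × 10⁸ / 9
    = 1.22 × 10⁶ m/s

1.22 × 10⁶ m/s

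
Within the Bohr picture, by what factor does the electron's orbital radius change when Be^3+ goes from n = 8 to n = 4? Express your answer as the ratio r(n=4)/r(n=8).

1/4

r ∝ Z^-1 · n^2; with Z fixed, r ∝ n^2.
r(n=4)/r(n=8) = (4/8)^2 = 1/4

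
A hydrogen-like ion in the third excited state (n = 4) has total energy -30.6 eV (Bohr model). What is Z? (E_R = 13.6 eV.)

E_n = −E_R Z²/n² ⇒ Z² = −E_n n²/E_R = 30.6 × 4² / 13.6 ≈ 36.00
Z = 6

6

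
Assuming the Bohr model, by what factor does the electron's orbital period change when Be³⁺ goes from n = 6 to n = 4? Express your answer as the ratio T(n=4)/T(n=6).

8/27

T ∝ Z^-2 · n^3; with Z fixed, T ∝ n^3.
T(n=4)/T(n=6) = (4/6)^3 = 8/27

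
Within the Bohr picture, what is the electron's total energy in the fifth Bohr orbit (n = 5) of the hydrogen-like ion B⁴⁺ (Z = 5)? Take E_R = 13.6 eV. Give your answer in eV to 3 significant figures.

E_n = −E_R·Z²/n² = −13.6 × 5²/5² = -13.6 eV

-13.6 eV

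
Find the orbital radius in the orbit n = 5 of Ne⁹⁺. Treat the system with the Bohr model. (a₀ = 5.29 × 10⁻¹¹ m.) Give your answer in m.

r_n = n²a₀/Z = 5² × 5.29 × 10⁻¹¹ / 10
    = 25 × 5.29 × 10⁻¹¹ / 10 = 1.32 × 10⁻¹⁰ m

1.32 × 10⁻¹⁰ m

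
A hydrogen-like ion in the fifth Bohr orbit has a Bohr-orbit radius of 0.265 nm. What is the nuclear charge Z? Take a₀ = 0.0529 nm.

5

r_n = n²a₀/Z ⇒ Z = n²a₀/r = 5² × 0.0529 / 0.265 ≈ 4.99
Z = 5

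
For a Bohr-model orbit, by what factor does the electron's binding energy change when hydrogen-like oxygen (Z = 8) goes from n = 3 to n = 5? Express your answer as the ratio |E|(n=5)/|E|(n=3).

9/25

|E| ∝ Z^2 · n^-2; with Z fixed, |E| ∝ n^-2.
|E|(n=5)/|E|(n=3) = (5/3)^-2 = 9/25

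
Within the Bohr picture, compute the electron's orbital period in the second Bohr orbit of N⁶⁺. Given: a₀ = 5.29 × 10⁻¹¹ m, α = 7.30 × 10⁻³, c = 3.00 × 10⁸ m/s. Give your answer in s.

r = n²a₀/Z = 2²·5.29 × 10⁻¹¹/7 = 3.02 × 10⁻¹¹ m
v = Zαc/n = 7·0.00730·3.00 × 10⁸/2 = 7.67 × 10⁶ m/s
T = 2πr/v = 2.48 × 10⁻¹⁷ s

2.48 × 10⁻¹⁷ s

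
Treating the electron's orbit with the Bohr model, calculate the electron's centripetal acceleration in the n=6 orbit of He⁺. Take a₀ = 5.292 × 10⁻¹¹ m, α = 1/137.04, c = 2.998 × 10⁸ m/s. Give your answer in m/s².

r = n²a₀/Z = 9.526 × 10⁻¹⁰ m, v = Zαc/n = 7.292 × 10⁵ m/s
a = v²/r = (7.292 × 10⁵)² / 9.526 × 10⁻¹⁰ = 5.583 × 10²⁰ m/s²

5.583 × 10²⁰ m/s²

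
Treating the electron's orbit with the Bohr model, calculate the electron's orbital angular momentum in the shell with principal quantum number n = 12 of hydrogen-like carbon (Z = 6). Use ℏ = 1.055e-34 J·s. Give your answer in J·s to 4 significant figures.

L_n = nℏ = 12 × 1.055e-34 = 1.266e-33 J·s

1.266e-33 J·s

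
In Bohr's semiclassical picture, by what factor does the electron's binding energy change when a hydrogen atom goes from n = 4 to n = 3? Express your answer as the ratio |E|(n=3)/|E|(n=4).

16/9

|E| ∝ Z^2 · n^-2; with Z fixed, |E| ∝ n^-2.
|E|(n=3)/|E|(n=4) = (3/4)^-2 = 16/9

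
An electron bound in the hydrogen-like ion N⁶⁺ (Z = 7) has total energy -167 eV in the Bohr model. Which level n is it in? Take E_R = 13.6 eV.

2

E_n = −E_R Z²/n² ⇒ n² = E_R Z²/(−E_n) = 13.6 × 7² / 167 ≈ 3.99
n = 2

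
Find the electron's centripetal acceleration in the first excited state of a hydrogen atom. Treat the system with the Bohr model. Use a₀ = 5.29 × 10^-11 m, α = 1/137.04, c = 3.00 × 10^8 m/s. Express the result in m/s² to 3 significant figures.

r = n²a₀/Z = 2.12 × 10^-10 m, v = Zαc/n = 1.09 × 10^6 m/s
a = v²/r = (1.09 × 10^6)² / 2.12 × 10^-10 = 5.66 × 10^21 m/s²

5.66 × 10^21 m/s²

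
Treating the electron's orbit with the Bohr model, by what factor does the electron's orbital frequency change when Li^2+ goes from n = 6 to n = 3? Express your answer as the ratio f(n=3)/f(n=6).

8

f ∝ Z^2 · n^-3; with Z fixed, f ∝ n^-3.
f(n=3)/f(n=6) = (3/6)^-3 = 8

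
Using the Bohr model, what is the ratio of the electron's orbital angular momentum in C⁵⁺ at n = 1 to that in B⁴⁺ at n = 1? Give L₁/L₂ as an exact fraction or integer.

1

L = nℏ is independent of Z.
L₁/L₂ = n₁/n₂ = 1/1 = 1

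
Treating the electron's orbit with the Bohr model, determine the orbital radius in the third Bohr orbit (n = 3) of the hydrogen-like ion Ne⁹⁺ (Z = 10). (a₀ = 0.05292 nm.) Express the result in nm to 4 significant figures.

0.04763 nm

r_n = n²a₀/Z = 3² × 0.05292 / 10
    = 9 × 0.05292 / 10 = 0.04763 nm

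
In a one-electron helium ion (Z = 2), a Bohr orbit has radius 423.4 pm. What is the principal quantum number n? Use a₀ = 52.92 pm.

4

r_n = n²a₀/Z ⇒ n² = rZ/a₀ = 423.4 × 2 / 52.92 ≈ 16.00
n = 4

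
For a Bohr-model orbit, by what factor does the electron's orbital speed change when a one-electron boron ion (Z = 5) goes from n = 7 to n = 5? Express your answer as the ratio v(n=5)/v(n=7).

7/5

v ∝ Z^1 · n^-1; with Z fixed, v ∝ n^-1.
v(n=5)/v(n=7) = (5/7)^-1 = 7/5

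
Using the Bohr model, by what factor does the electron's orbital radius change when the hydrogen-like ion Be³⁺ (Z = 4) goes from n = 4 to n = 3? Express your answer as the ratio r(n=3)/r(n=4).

9/16

r ∝ Z^-1 · n^2; with Z fixed, r ∝ n^2.
r(n=3)/r(n=4) = (3/4)^2 = 9/16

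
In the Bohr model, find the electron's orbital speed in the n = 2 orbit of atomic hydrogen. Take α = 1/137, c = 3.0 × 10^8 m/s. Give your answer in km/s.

1100 km/s

v_n = Zαc/n = 1 × 0.0073 × 3.0 × 10^8 / 2
    = 1100 km/s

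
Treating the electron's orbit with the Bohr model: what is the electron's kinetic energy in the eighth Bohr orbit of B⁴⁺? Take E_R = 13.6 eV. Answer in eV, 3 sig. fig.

For a Coulomb orbit the virial theorem gives K = −E_n.
E_n = −E_R·Z²/n², so K = E_R·Z²/n² = 13.6 × 5²/8² = 5.31 eV

5.31 eV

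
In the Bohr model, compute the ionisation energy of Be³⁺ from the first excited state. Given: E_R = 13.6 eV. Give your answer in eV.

E_n = −E_R·Z²/n² = −13.6 × 4²/2² eV = -54.4 eV
Ionisation energy = −E_n = 54.4 eV

54.4 eV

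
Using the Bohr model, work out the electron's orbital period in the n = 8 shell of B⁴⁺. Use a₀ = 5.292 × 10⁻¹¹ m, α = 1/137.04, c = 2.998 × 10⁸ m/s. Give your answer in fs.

r = n²a₀/Z = 8²·5.292 × 10⁻¹¹/5 = 6.774 × 10⁻¹⁰ m
v = Zαc/n = 5·0.007297·2.998 × 10⁸/8 = 1.367 × 10⁶ m/s
T = 2πr/v = 3.113 × 10⁻¹⁵ s = 3.113 fs

3.113 fs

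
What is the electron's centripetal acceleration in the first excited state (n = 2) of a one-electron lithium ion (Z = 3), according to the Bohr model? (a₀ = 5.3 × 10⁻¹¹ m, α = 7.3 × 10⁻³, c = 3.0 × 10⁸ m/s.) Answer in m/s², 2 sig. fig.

r = n²a₀/Z = 7.1 × 10⁻¹¹ m, v = Zαc/n = 3.3 × 10⁶ m/s
a = v²/r = (3.3 × 10⁶)² / 7.1 × 10⁻¹¹ = 1.5 × 10²³ m/s²

1.5 × 10²³ m/s²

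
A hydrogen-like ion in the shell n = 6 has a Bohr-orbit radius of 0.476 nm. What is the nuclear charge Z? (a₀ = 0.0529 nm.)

r_n = n²a₀/Z ⇒ Z = n²a₀/r = 6² × 0.0529 / 0.476 ≈ 4.00
Z = 4

4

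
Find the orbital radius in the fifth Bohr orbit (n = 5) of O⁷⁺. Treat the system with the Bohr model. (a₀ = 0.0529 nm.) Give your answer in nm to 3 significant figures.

0.165 nm

r_n = n²a₀/Z = 5² × 0.0529 / 8
    = 25 × 0.0529 / 8 = 0.165 nm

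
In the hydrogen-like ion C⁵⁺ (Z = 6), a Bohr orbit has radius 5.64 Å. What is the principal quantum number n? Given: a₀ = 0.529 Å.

8

r_n = n²a₀/Z ⇒ n² = rZ/a₀ = 5.64 × 6 / 0.529 ≈ 63.97
n = 8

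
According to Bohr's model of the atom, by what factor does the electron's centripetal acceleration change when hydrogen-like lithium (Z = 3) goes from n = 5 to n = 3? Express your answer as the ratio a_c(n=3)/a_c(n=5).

625/81

a_c ∝ Z^3 · n^-4; with Z fixed, a_c ∝ n^-4.
a_c(n=3)/a_c(n=5) = (3/5)^-4 = 625/81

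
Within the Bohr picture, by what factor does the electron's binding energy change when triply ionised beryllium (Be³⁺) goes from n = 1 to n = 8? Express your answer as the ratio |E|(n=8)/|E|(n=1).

|E| ∝ Z^2 · n^-2; with Z fixed, |E| ∝ n^-2.
|E|(n=8)/|E|(n=1) = (8/1)^-2 = 1/64

1/64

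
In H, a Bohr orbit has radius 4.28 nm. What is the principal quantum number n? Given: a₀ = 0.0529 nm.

9

r_n = n²a₀/Z ⇒ n² = rZ/a₀ = 4.28 × 1 / 0.0529 ≈ 80.91
n = 9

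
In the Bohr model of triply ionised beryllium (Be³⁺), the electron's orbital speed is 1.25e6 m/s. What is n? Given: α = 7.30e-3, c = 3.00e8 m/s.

7

v_n = Zαc/n ⇒ n = Zαc/v = 4 × 0.00730 × 3.00e8 / 1.25e6 ≈ 7.01
n = 7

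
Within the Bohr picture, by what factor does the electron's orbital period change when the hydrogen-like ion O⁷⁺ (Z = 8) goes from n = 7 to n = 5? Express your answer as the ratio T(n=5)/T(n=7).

125/343

T ∝ Z^-2 · n^3; with Z fixed, T ∝ n^3.
T(n=5)/T(n=7) = (5/7)^3 = 125/343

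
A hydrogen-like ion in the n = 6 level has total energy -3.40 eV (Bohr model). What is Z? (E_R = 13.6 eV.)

3

E_n = −E_R Z²/n² ⇒ Z² = −E_n n²/E_R = 3.40 × 6² / 13.6 ≈ 9.00
Z = 3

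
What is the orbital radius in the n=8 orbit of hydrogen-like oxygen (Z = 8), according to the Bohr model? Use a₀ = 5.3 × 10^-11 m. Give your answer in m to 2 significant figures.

4.2 × 10^-10 m

r_n = n²a₀/Z = 8² × 5.3 × 10^-11 / 8
    = 64 × 5.3 × 10^-11 / 8 = 4.2 × 10^-10 m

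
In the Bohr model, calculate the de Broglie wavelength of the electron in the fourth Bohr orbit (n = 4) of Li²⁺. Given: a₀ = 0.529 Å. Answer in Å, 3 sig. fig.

4.43 Å

The Bohr quantisation condition is nλ = 2πr_n.
r_n = n²a₀/Z = 2.82 Å
λ = 2πr_n/n = 2π·2.82/4 = 4.43 Å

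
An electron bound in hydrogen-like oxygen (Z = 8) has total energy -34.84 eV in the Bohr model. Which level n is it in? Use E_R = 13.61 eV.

E_n = −E_R Z²/n² ⇒ n² = E_R Z²/(−E_n) = 13.61 × 8² / 34.84 ≈ 25.00
n = 5

5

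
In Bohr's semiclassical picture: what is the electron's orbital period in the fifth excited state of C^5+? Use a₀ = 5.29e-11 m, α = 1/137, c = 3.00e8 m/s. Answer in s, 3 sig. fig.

r = n²a₀/Z = 6²·5.29e-11/6 = 3.17e-10 m
v = Zαc/n = 6·0.00730·3.00e8/6 = 2.19e6 m/s
T = 2πr/v = 9.11e-16 s

9.11e-16 s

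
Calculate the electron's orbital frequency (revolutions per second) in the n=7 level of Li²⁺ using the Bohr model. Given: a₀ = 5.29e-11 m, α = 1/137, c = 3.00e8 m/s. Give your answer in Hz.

r = n²a₀/Z = 8.64e-10 m, v = Zαc/n = 9.38e5 m/s
f = v/(2πr) = 1.73e14 Hz

1.73e14 Hz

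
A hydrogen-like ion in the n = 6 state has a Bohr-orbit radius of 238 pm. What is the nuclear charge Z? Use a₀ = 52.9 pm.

r_n = n²a₀/Z ⇒ Z = n²a₀/r = 6² × 52.9 / 238 ≈ 8.00
Z = 8

8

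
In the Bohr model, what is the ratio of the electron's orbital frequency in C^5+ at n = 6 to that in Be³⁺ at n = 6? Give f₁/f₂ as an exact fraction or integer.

9/4

f ∝ Z^2 · n^-3
f₁/f₂ = (6/4)^2 · (6/6)^-3 = 9/4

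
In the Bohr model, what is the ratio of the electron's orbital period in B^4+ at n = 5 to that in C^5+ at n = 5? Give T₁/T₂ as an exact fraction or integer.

T ∝ Z^-2 · n^3
T₁/T₂ = (5/6)^-2 · (5/5)^3 = 36/25

36/25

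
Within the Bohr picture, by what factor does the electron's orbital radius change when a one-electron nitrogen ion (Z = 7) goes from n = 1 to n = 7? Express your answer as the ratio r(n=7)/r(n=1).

49

r ∝ Z^-1 · n^2; with Z fixed, r ∝ n^2.
r(n=7)/r(n=1) = (7/1)^2 = 49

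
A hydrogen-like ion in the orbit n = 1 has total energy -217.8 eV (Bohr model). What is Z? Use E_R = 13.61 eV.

E_n = −E_R Z²/n² ⇒ Z² = −E_n n²/E_R = 217.8 × 1² / 13.61 ≈ 16.00
Z = 4

4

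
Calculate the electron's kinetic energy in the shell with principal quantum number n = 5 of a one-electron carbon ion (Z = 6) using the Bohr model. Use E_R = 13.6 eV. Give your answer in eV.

19.6 eV

For a Coulomb orbit the virial theorem gives K = −E_n.
E_n = −E_R·Z²/n², so K = E_R·Z²/n² = 13.6 × 6²/5² = 19.6 eV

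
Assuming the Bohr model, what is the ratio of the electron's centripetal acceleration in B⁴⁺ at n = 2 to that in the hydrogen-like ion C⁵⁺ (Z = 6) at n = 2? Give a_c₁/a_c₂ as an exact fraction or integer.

125/216

a_c ∝ Z^3 · n^-4
a_c₁/a_c₂ = (5/6)^3 · (2/2)^-4 = 125/216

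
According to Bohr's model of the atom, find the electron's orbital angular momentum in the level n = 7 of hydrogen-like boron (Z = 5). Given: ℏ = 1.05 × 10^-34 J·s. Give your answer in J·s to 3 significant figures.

7.35 × 10^-34 J·s

L_n = nℏ = 7 × 1.05 × 10^-34 = 7.35 × 10^-34 J·s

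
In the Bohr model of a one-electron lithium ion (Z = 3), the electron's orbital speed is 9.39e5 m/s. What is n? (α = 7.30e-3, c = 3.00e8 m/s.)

7

v_n = Zαc/n ⇒ n = Zαc/v = 3 × 0.00730 × 3.00e8 / 9.39e5 ≈ 7.00
n = 7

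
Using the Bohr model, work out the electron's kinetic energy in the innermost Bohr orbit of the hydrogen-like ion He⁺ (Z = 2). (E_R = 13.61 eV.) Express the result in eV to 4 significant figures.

For a Coulomb orbit the virial theorem gives K = −E_n.
E_n = −E_R·Z²/n², so K = E_R·Z²/n² = 13.61 × 2²/1² = 54.44 eV

54.44 eV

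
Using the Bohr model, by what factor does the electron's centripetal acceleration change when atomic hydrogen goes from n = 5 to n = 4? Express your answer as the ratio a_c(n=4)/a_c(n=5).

a_c ∝ Z^3 · n^-4; with Z fixed, a_c ∝ n^-4.
a_c(n=4)/a_c(n=5) = (4/5)^-4 = 625/256

625/256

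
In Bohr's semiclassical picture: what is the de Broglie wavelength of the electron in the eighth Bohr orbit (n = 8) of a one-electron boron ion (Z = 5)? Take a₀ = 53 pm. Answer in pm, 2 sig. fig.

530 pm

The Bohr quantisation condition is nλ = 2πr_n.
r_n = n²a₀/Z = 680 pm
λ = 2πr_n/n = 2π·680/8 = 530 pm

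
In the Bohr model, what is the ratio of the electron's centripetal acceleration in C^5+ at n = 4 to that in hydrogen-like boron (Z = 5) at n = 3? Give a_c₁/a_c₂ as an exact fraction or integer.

2187/4000

a_c ∝ Z^3 · n^-4
a_c₁/a_c₂ = (6/5)^3 · (4/3)^-4 = 2187/4000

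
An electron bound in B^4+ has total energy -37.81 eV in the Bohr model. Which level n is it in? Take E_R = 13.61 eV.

E_n = −E_R Z²/n² ⇒ n² = E_R Z²/(−E_n) = 13.61 × 5² / 37.81 ≈ 9.00
n = 3

3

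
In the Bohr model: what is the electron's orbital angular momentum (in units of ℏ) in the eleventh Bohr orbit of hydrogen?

11

L_n = nℏ, so L/ℏ = n = 11.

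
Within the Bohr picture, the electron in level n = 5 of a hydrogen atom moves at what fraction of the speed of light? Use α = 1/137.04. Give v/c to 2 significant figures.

0.0015

v_n = Zαc/n, so v/c = Zα/n = 1 × 0.0073 / 5 = 0.0015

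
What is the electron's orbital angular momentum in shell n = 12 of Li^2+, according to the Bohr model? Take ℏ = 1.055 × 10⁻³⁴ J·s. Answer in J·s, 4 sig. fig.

1.266 × 10⁻³³ J·s

L_n = nℏ = 12 × 1.055 × 10⁻³⁴ = 1.266 × 10⁻³³ J·s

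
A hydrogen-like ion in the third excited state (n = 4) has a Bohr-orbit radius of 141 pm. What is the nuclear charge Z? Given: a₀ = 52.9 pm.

r_n = n²a₀/Z ⇒ Z = n²a₀/r = 4² × 52.9 / 141 ≈ 6.00
Z = 6

6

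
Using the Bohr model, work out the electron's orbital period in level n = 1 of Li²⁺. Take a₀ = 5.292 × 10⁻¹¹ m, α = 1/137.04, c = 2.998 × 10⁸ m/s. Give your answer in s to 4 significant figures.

r = n²a₀/Z = 1²·5.292 × 10⁻¹¹/3 = 1.764 × 10⁻¹¹ m
v = Zαc/n = 3·0.007297·2.998 × 10⁸/1 = 6.563 × 10⁶ m/s
T = 2πr/v = 1.689 × 10⁻¹⁷ s

1.689 × 10⁻¹⁷ s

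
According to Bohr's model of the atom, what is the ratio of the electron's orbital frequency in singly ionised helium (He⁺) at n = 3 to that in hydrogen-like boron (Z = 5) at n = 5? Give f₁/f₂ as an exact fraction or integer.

20/27

f ∝ Z^2 · n^-3
f₁/f₂ = (2/5)^2 · (3/5)^-3 = 20/27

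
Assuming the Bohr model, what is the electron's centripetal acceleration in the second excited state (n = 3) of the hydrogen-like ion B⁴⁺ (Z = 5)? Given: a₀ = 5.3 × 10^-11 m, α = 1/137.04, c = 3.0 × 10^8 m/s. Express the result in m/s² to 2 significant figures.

r = n²a₀/Z = 9.5 × 10^-11 m, v = Zαc/n = 3.6 × 10^6 m/s
a = v²/r = (3.6 × 10^6)² / 9.5 × 10^-11 = 1.4 × 10^23 m/s²

1.4 × 10^23 m/s²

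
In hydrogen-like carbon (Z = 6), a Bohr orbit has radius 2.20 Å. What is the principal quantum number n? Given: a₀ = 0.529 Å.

5

r_n = n²a₀/Z ⇒ n² = rZ/a₀ = 2.20 × 6 / 0.529 ≈ 24.95
n = 5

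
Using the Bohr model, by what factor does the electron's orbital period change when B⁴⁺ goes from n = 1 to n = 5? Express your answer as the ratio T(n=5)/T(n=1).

125

T ∝ Z^-2 · n^3; with Z fixed, T ∝ n^3.
T(n=5)/T(n=1) = (5/1)^3 = 125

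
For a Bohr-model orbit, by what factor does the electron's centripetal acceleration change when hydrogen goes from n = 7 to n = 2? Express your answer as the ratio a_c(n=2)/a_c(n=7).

a_c ∝ Z^3 · n^-4; with Z fixed, a_c ∝ n^-4.
a_c(n=2)/a_c(n=7) = (2/7)^-4 = 2401/16

2401/16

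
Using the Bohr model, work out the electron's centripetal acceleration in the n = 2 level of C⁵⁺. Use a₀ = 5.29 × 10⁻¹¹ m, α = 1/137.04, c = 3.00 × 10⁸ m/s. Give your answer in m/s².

1.22 × 10²⁴ m/s²

r = n²a₀/Z = 3.53 × 10⁻¹¹ m, v = Zαc/n = 6.57 × 10⁶ m/s
a = v²/r = (6.57 × 10⁶)² / 3.53 × 10⁻¹¹ = 1.22 × 10²⁴ m/s²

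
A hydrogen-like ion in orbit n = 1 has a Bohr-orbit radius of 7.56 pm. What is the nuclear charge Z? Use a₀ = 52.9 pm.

7

r_n = n²a₀/Z ⇒ Z = n²a₀/r = 1² × 52.9 / 7.56 ≈ 7.00
Z = 7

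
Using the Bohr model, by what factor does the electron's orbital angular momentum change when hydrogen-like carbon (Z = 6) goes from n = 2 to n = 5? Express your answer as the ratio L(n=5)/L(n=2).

5/2

L = nℏ depends only on n, so L ∝ n.
L(n=5)/L(n=2) = (5/2)^1 = 5/2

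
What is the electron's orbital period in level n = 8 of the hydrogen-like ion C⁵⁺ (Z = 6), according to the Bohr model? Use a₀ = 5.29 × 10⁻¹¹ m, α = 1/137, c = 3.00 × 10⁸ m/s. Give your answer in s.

2.16 × 10⁻¹⁵ s

r = n²a₀/Z = 8²·5.29 × 10⁻¹¹/6 = 5.64 × 10⁻¹⁰ m
v = Zαc/n = 6·0.00730·3.00 × 10⁸/8 = 1.64 × 10⁶ m/s
T = 2πr/v = 2.16 × 10⁻¹⁵ s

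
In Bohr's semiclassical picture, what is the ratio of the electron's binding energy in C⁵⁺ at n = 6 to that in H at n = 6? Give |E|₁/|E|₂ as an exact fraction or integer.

36

|E| ∝ Z^2 · n^-2
|E|₁/|E|₂ = (6/1)^2 · (6/6)^-2 = 36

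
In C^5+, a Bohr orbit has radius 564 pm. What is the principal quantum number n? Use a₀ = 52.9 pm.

r_n = n²a₀/Z ⇒ n² = rZ/a₀ = 564 × 6 / 52.9 ≈ 63.97
n = 8

8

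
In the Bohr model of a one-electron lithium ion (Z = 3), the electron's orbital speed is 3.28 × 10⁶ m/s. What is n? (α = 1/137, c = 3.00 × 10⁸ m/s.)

2

v_n = Zαc/n ⇒ n = Zαc/v = 3 × 0.00730 × 3.00 × 10⁸ / 3.28 × 10⁶ ≈ 2.00
n = 2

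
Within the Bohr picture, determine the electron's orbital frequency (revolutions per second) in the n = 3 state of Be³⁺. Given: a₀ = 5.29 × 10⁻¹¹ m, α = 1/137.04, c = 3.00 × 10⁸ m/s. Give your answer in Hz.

3.90 × 10¹⁵ Hz

r = n²a₀/Z = 1.19 × 10⁻¹⁰ m, v = Zαc/n = 2.92 × 10⁶ m/s
f = v/(2πr) = 3.90 × 10¹⁵ Hz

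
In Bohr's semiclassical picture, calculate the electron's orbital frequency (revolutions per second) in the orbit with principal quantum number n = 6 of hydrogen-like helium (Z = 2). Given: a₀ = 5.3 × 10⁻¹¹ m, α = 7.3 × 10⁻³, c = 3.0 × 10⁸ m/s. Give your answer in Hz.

r = n²a₀/Z = 9.5 × 10⁻¹⁰ m, v = Zαc/n = 7.3 × 10⁵ m/s
f = v/(2πr) = 1.2 × 10¹⁴ Hz

1.2 × 10¹⁴ Hz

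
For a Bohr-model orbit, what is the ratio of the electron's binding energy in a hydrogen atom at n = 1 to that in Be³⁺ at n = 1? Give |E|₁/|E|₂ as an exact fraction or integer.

1/16

|E| ∝ Z^2 · n^-2
|E|₁/|E|₂ = (1/4)^2 · (1/1)^-2 = 1/16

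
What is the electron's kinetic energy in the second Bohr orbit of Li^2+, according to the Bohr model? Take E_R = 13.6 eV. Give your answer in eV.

30.6 eV

For a Coulomb orbit the virial theorem gives K = −E_n.
E_n = −E_R·Z²/n², so K = E_R·Z²/n² = 13.6 × 3²/2² = 30.6 eV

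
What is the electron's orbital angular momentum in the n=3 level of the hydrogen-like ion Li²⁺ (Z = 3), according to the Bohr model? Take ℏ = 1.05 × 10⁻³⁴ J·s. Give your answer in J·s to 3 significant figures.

3.15 × 10⁻³⁴ J·s

L_n = nℏ = 3 × 1.05 × 10⁻³⁴ = 3.15 × 10⁻³⁴ J·s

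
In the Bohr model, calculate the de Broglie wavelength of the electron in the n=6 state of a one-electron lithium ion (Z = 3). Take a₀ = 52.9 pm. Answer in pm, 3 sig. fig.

665 pm

The Bohr quantisation condition is nλ = 2πr_n.
r_n = n²a₀/Z = 635 pm
λ = 2πr_n/n = 2π·635/6 = 665 pm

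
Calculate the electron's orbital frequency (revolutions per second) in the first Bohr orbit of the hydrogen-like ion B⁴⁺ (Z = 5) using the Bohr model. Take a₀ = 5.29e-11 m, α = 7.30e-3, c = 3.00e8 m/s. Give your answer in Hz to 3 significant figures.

1.65e17 Hz

r = n²a₀/Z = 1.06e-11 m, v = Zαc/n = 1.09e7 m/s
f = v/(2πr) = 1.65e17 Hz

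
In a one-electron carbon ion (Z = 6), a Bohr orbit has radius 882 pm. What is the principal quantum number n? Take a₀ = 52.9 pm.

r_n = n²a₀/Z ⇒ n² = rZ/a₀ = 882 × 6 / 52.9 ≈ 100.04
n = 10

10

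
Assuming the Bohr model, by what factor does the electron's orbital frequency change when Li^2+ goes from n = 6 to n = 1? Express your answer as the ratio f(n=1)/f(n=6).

f ∝ Z^2 · n^-3; with Z fixed, f ∝ n^-3.
f(n=1)/f(n=6) = (1/6)^-3 = 216

216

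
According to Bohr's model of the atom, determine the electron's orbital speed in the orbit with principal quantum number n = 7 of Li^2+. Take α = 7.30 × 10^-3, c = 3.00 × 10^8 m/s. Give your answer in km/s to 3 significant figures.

939 km/s

v_n = Zαc/n = 3 × 0.00730 × 3.00 × 10^8 / 7
    = 939 km/s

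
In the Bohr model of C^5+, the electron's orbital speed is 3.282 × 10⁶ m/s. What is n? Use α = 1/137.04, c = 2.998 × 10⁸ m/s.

4

v_n = Zαc/n ⇒ n = Zαc/v = 6 × 0.007297 × 2.998 × 10⁸ / 3.282 × 10⁶ ≈ 4.00
n = 4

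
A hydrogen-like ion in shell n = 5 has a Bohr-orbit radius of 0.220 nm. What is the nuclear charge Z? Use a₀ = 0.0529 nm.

r_n = n²a₀/Z ⇒ Z = n²a₀/r = 5² × 0.0529 / 0.220 ≈ 6.01
Z = 6

6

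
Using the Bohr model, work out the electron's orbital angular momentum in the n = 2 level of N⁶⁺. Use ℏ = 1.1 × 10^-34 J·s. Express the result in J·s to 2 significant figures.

2.2 × 10^-34 J·s

L_n = nℏ = 2 × 1.1 × 10^-34 = 2.2 × 10^-34 J·s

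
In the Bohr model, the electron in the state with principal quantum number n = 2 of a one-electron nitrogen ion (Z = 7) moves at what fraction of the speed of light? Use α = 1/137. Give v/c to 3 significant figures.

0.0255

v_n = Zαc/n, so v/c = Zα/n = 7 × 0.00730 / 2 = 0.0255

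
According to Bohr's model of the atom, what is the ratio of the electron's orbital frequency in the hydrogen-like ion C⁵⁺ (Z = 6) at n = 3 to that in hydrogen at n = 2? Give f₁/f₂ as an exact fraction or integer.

32/3

f ∝ Z^2 · n^-3
f₁/f₂ = (6/1)^2 · (3/2)^-3 = 32/3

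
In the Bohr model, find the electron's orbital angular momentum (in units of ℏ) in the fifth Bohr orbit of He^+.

5

L_n = nℏ, so L/ℏ = n = 5.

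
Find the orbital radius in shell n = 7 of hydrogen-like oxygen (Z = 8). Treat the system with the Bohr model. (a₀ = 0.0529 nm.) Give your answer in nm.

r_n = n²a₀/Z = 7² × 0.0529 / 8
    = 49 × 0.0529 / 8 = 0.324 nm

0.324 nm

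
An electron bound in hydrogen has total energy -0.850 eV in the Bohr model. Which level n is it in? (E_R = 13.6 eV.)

E_n = −E_R Z²/n² ⇒ n² = E_R Z²/(−E_n) = 13.6 × 1² / 0.850 ≈ 16.00
n = 4

4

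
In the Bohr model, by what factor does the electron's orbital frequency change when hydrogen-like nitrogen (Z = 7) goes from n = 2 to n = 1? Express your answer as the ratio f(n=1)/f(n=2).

f ∝ Z^2 · n^-3; with Z fixed, f ∝ n^-3.
f(n=1)/f(n=2) = (1/2)^-3 = 8

8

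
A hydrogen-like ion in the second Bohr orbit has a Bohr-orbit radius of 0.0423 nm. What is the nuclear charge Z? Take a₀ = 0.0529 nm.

r_n = n²a₀/Z ⇒ Z = n²a₀/r = 2² × 0.0529 / 0.0423 ≈ 5.00
Z = 5

5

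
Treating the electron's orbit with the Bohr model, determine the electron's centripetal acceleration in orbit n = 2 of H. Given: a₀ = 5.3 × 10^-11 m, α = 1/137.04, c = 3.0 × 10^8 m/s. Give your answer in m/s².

r = n²a₀/Z = 2.1 × 10^-10 m, v = Zαc/n = 1.1 × 10^6 m/s
a = v²/r = (1.1 × 10^6)² / 2.1 × 10^-10 = 5.7 × 10^21 m/s²

5.7 × 10^21 m/s²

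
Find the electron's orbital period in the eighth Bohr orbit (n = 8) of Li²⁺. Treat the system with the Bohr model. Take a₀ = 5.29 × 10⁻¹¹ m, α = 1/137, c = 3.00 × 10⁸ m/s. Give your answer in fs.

8.63 fs

r = n²a₀/Z = 8²·5.29 × 10⁻¹¹/3 = 1.13 × 10⁻⁹ m
v = Zαc/n = 3·0.00730·3.00 × 10⁸/8 = 8.21 × 10⁵ m/s
T = 2πr/v = 8.63 × 10⁻¹⁵ s = 8.63 fs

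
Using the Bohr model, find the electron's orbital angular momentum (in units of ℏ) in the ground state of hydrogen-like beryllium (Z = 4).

1

L_n = nℏ, so L/ℏ = n = 1.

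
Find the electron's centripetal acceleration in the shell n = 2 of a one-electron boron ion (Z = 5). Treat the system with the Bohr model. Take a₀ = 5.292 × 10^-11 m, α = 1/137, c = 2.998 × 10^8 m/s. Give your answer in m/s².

r = n²a₀/Z = 4.234 × 10^-11 m, v = Zαc/n = 5.471 × 10^6 m/s
a = v²/r = (5.471 × 10^6)² / 4.234 × 10^-11 = 7.070 × 10^23 m/s²

7.070 × 10^23 m/s²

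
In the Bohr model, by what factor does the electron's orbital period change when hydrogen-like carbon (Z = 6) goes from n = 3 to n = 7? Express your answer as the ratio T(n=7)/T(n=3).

343/27

T ∝ Z^-2 · n^3; with Z fixed, T ∝ n^3.
T(n=7)/T(n=3) = (7/3)^3 = 343/27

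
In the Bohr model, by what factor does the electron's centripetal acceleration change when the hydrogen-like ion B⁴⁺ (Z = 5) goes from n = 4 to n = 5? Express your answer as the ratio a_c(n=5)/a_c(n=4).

a_c ∝ Z^3 · n^-4; with Z fixed, a_c ∝ n^-4.
a_c(n=5)/a_c(n=4) = (5/4)^-4 = 256/625

256/625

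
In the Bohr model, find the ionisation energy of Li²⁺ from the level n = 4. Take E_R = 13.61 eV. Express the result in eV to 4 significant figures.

E_n = −E_R·Z²/n² = −13.61 × 3²/4² eV = -7.656 eV
Ionisation energy = −E_n = 7.656 eV

7.656 eV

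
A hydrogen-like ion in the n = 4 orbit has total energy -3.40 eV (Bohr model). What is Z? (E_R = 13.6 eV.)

2

E_n = −E_R Z²/n² ⇒ Z² = −E_n n²/E_R = 3.40 × 4² / 13.6 ≈ 4.00
Z = 2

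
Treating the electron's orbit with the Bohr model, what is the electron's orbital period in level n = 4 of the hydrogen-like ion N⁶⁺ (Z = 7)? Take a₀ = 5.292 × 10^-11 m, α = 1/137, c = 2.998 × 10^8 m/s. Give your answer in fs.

0.1985 fs

r = n²a₀/Z = 4²·5.292 × 10^-11/7 = 1.210 × 10^-10 m
v = Zαc/n = 7·0.007299·2.998 × 10^8/4 = 3.830 × 10^6 m/s
T = 2πr/v = 1.985 × 10^-16 s = 0.1985 fs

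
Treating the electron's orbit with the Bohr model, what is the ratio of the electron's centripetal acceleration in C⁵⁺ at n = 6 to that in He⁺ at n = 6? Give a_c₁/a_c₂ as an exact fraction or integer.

a_c ∝ Z^3 · n^-4
a_c₁/a_c₂ = (6/2)^3 · (6/6)^-4 = 27

27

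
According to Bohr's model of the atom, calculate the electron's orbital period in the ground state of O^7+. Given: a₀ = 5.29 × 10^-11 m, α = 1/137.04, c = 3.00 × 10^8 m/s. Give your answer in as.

r = n²a₀/Z = 1²·5.29 × 10^-11/8 = 6.61 × 10^-12 m
v = Zαc/n = 8·0.00730·3.00 × 10^8/1 = 1.75 × 10^7 m/s
T = 2πr/v = 2.37 × 10^-18 s = 2.37 as

2.37 as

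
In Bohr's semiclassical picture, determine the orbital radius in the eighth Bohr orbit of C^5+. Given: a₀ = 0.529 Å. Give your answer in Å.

5.64 Å

r_n = n²a₀/Z = 8² × 0.529 / 6
    = 64 × 0.529 / 6 = 5.64 Å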